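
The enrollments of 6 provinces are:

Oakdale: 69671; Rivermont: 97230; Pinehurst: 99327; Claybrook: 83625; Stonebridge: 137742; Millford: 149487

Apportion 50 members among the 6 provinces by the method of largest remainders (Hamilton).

Standard divisor: 637082 ÷ 50 ≈ 12741.64.
Standard quotas: Oakdale 5.4680, Rivermont 7.6309, Pinehurst 7.7955, Claybrook 6.5631, Stonebridge 10.8104, Millford 11.7322.
Lower quotas: Oakdale 5, Rivermont 7, Pinehurst 7, Claybrook 6, Stonebridge 10, Millford 11 (sum 46, leaving 4 seats).
Remainders in descending order: Stonebridge 0.8104, Pinehurst 0.7955, Millford 0.7322, Rivermont 0.6309, Claybrook 0.5631, Oakdale 0.4680.
Largest remainders: Stonebridge, Pinehurst, Millford, Rivermont receive the extra seats.

Oakdale 5, Rivermont 8, Pinehurst 8, Claybrook 6, Stonebridge 11, Millford 12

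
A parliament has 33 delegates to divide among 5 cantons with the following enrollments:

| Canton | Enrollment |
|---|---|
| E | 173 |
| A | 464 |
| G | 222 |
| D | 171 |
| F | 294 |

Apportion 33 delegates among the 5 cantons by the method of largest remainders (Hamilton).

E=4; A=12; G=6; D=4; F=7

Standard divisor: 1324 ÷ 33 ≈ 40.121.
Standard quotas: E 4.312, A 11.565, G 5.533, D 4.262, F 7.328.
Lower quotas: E 4, A 11, G 5, D 4, F 7 (sum 31, leaving 2 seats).
Remainders in descending order: A 0.565, G 0.533, F 0.328, E 0.312, D 0.262.
The surplus seats go to A, G.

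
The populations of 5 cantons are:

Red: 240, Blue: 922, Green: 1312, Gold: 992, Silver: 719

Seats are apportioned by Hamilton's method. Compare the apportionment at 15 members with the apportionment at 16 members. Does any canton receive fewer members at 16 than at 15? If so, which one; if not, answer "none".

none

At 15 seats: Red 1, Blue 3, Green 5, Gold 3, Silver 3.
At 16 seats: Red 1, Blue 3, Green 5, Gold 4, Silver 3.
No canton's allocation decreased.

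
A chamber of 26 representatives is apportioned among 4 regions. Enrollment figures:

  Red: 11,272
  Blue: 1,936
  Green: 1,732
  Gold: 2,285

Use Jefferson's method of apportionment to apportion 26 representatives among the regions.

Red 18, Blue 3, Green 2, Gold 3

Standard divisor 17225/26 ≈ 662.5; standard quotas: Red 17.014, Blue 2.922, Green 2.614, Gold 3.449.
Rounding down gives 17, 2, 2, 3 = 24 seats, so the divisor must be adjusted.
With modified divisor 600: modified quotas Red 18.787, Blue 3.227, Green 2.887, Gold 3.808.
Rounding down: Red 18, Blue 3, Green 2, Gold 3 (total 26).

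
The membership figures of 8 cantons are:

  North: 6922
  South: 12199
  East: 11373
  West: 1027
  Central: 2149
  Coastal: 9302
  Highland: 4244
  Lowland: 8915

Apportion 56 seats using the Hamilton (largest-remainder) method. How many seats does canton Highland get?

4

Total 56131; standard divisor 56131/56 ≈ 1002.339.
Standard quotas: North 6.9058, South 12.1705, East 11.3465, West 1.0246, Central 2.1440, Coastal 9.2803, Highland 4.2341, Lowland 8.8942.
Lower quotas: North 6, South 12, East 11, West 1, Central 2, Coastal 9, Highland 4, Lowland 8 (sum 53, leaving 3 seats).
Remainders in descending order: North 0.9058, Lowland 0.8942, East 0.3465, Coastal 0.2803, Highland 0.2341, South 0.1705, Central 0.1440, West 0.0246.
Largest remainders: North, Lowland, East receive the extra seats.
Highland receives 4.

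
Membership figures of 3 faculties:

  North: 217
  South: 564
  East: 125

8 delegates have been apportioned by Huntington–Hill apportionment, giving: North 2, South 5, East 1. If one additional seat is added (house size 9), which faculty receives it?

South

Priority for the next seat is population ÷ (√(s·(s+1))).
Priorities: North 88.590, South 102.972, East 88.388.
Highest priority: South.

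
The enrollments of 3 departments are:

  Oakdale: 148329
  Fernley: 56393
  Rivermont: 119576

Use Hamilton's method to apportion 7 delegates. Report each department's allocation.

Standard divisor: 324298 ÷ 7 ≈ 46328.286.
Standard quotas: Oakdale 3.2017, Fernley 1.2172, Rivermont 2.5811.
Lower quotas: Oakdale 3, Fernley 1, Rivermont 2 (sum 6, leaving 1 seat).
Remainders in descending order: Rivermont 0.5811, Fernley 0.2172, Oakdale 0.2017.
Largest remainder: Rivermont receives the extra seat.

Oakdale: 3; Fernley: 1; Rivermont: 3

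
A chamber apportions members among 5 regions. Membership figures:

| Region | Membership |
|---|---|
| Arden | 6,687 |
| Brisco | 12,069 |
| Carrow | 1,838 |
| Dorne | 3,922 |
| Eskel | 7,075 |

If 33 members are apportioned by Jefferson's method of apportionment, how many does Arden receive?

Standard divisor 31591/33 ≈ 957.303; standard quotas: Arden 6.985, Brisco 12.607, Carrow 1.920, Dorne 4.097, Eskel 7.391.
Rounding down gives 6, 12, 1, 4, 7 = 30 seats, so the divisor must be adjusted.
With modified divisor 900: modified quotas Arden 7.430, Brisco 13.410, Carrow 2.042, Dorne 4.358, Eskel 7.861.
Rounding down: Arden 7, Brisco 13, Carrow 2, Dorne 4, Eskel 7 (total 33).
Arden receives 7.

7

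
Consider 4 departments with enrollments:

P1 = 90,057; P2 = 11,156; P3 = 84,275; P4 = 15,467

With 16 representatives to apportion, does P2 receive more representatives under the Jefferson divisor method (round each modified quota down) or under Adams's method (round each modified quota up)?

Jefferson: P1 8, P2 0, P3 7, P4 1.
Adams: P1 7, P2 1, P3 6, P4 2.
P2 gets 0 under Jefferson and 1 under Adams.

Adams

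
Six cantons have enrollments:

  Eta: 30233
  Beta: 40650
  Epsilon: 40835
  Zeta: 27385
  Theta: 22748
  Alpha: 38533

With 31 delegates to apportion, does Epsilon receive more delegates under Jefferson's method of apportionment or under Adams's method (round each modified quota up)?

Jefferson: Eta 5, Beta 6, Epsilon 7, Zeta 4, Theta 3, Alpha 6.
Adams: Eta 5, Beta 6, Epsilon 6, Zeta 4, Theta 4, Alpha 6.
Epsilon gets 7 under Jefferson and 6 under Adams.

Jefferson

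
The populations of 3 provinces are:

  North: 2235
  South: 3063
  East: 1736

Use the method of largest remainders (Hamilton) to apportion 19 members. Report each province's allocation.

North 6; South 8; East 5

The standard divisor is 7034/19 ≈ 370.211.
Standard quotas: North 6.037, South 8.274, East 4.689.
Lower quotas: North 6, South 8, East 4 (sum 18, leaving 1 seat).
Remainders in descending order: East 0.689, South 0.274, North 0.037.
Largest remainder: East receives the extra seat.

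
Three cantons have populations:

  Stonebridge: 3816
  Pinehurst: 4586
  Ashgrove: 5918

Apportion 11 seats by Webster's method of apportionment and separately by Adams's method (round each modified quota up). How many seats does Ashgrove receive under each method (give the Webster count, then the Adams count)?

5 and 4

Webster: Stonebridge 3, Pinehurst 3, Ashgrove 5.
Adams: Stonebridge 3, Pinehurst 4, Ashgrove 4.
Ashgrove gets 5 under Webster and 4 under Adams.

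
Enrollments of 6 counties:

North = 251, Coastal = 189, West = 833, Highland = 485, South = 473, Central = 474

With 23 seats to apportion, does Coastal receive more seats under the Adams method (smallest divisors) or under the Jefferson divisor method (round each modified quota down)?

Adams

Adams: North 2, Coastal 2, West 7, Highland 4, South 4, Central 4.
Jefferson: North 2, Coastal 1, West 8, Highland 4, South 4, Central 4.
Coastal gets 2 under Adams and 1 under Jefferson.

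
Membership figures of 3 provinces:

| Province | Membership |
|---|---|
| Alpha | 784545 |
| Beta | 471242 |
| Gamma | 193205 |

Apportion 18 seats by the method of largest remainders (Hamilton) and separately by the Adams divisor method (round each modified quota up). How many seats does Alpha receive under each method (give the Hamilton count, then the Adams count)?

10 and 9

Hamilton: Alpha 10, Beta 6, Gamma 2.
Adams: Alpha 9, Beta 6, Gamma 3.
Alpha gets 10 under Hamilton and 9 under Adams.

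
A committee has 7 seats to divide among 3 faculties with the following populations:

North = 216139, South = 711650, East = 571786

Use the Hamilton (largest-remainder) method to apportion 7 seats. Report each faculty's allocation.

North 1, South 3, East 3

The standard divisor is 1499575/7 = 214225.
Standard quotas: North 1.0089, South 3.3220, East 2.6691.
Lower quotas: North 1, South 3, East 2 (sum 6, leaving 1 seat).
Remainders in descending order: East 0.6691, South 0.3220, North 0.0089.
The surplus seat goes to East.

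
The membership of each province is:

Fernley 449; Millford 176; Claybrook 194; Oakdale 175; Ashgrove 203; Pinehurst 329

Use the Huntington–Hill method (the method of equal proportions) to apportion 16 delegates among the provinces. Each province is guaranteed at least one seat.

Fernley 5, Millford 2, Claybrook 2, Oakdale 2, Ashgrove 2, Pinehurst 3

With divisor 98: modified quotas Fernley 4.582, Millford 1.796, Claybrook 1.980, Oakdale 1.786, Ashgrove 2.071, Pinehurst 3.357.
Geometric-mean thresholds: Fernley √(4·5)=4.472, Millford √(1·2)=1.414, Claybrook √(1·2)=1.414, Oakdale √(1·2)=1.414, Ashgrove √(2·3)=2.449, Pinehurst √(3·4)=3.464.
Each quota rounded against its threshold gives Fernley 5, Millford 2, Claybrook 2, Oakdale 2, Ashgrove 2, Pinehurst 3 (total 16).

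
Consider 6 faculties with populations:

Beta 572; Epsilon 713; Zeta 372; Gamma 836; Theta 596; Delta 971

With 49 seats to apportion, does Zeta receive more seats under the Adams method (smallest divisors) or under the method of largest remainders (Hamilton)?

Adams

Adams: Beta 7, Epsilon 9, Zeta 5, Gamma 10, Theta 7, Delta 11.
Hamilton: Beta 7, Epsilon 9, Zeta 4, Gamma 10, Theta 7, Delta 12.
Zeta gets 5 under Adams and 4 under Hamilton.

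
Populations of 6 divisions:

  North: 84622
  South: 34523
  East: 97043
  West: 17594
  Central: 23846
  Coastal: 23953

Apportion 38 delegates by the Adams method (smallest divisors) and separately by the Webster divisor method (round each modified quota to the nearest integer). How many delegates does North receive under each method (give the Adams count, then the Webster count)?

11 and 12

Adams: North 11, South 5, East 13, West 3, Central 3, Coastal 3.
Webster: North 12, South 5, East 13, West 2, Central 3, Coastal 3.
North gets 11 under Adams and 12 under Webster.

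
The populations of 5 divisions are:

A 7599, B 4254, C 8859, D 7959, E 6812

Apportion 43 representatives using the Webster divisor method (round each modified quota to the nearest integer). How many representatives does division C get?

Standard divisor 35483/43 ≈ 825.186; standard quotas: A 9.209, B 5.155, C 10.736, D 9.645, E 8.255.
Rounding to the nearest integer gives A 9, B 5, C 11, D 10, E 8 — total 43, matching the house size, so no adjustment is needed.
C receives 11.

11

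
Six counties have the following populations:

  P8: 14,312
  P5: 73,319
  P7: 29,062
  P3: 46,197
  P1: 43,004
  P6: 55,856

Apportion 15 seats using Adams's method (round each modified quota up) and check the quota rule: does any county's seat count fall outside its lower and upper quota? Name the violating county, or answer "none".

none

Standard quotas: P8 0.820, P5 4.202, P7 1.665, P3 2.647, P1 2.464, P6 3.201.
Adams allocation: P8 1, P5 4, P7 2, P3 3, P1 2, P6 3.
Every allocation lies between the lower and upper quota.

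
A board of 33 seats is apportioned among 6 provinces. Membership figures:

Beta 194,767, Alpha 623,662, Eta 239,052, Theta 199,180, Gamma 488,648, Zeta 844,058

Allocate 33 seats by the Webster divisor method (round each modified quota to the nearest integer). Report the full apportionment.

Beta 2; Alpha 8; Eta 3; Theta 3; Gamma 6; Zeta 11

Standard divisor 2589367/33 ≈ 78465.667; standard quotas: Beta 2.482, Alpha 7.948, Eta 3.047, Theta 2.538, Gamma 6.228, Zeta 10.757.
Rounding to the nearest integer gives Beta 2, Alpha 8, Eta 3, Theta 3, Gamma 6, Zeta 11 — total 33, matching the house size, so no adjustment is needed.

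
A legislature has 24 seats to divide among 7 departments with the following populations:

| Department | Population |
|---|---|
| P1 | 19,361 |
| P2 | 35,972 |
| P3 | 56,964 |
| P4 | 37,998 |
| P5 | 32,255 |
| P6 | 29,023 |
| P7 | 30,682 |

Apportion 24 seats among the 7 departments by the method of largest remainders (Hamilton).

The standard divisor is 242255/24 ≈ 10093.958.
Standard quotas: P1 1.9181, P2 3.5637, P3 5.6434, P4 3.7644, P5 3.1955, P6 2.8753, P7 3.0396.
Lower quotas: P1 1, P2 3, P3 5, P4 3, P5 3, P6 2, P7 3 (sum 20, leaving 4 seats).
Remainders in descending order: P1 0.9181, P6 0.8753, P4 0.7644, P3 0.6434, P2 0.5637, P5 0.1955, P7 0.0396.
Largest remainders: P1, P6, P4, P3 receive the extra seats.

P1 2, P2 3, P3 6, P4 4, P5 3, P6 3, P7 3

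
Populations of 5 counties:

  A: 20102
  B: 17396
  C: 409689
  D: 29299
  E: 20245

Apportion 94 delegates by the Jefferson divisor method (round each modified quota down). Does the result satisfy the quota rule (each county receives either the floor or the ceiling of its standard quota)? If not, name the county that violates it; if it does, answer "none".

Standard quotas: A 3.804, B 3.292, C 77.528, D 5.544, E 3.831.
Jefferson allocation: A 3, B 3, C 80, D 5, E 3.
C has quota 77.528 (lower 77, upper 78) but receives 80 — outside the quota interval.

C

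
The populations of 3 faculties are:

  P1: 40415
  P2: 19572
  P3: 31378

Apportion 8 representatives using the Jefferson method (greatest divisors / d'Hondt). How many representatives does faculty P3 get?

3

Standard divisor 91365/8 ≈ 11420.625; standard quotas: P1 3.539, P2 1.714, P3 2.747.
Rounding down gives 3, 1, 2 = 6 seats, so the divisor must be adjusted.
With modified divisor 9900: modified quotas P1 4.082, P2 1.977, P3 3.169.
Rounding down: P1 4, P2 1, P3 3 (total 8).
P3 receives 3.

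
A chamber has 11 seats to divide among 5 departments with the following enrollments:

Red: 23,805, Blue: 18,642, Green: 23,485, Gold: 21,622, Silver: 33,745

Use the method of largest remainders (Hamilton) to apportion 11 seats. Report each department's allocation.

The standard divisor is 121299/11 ≈ 11027.182.
Standard quotas: Red 2.1588, Blue 1.6905, Green 2.1297, Gold 1.9608, Silver 3.0602.
Lower quotas: Red 2, Blue 1, Green 2, Gold 1, Silver 3 (sum 9, leaving 2 seats).
Remainders in descending order: Gold 0.9608, Blue 0.6905, Red 0.1588, Green 0.1297, Silver 0.0602.
Largest remainders: Gold, Blue receive the extra seats.

Red 2, Blue 2, Green 2, Gold 2, Silver 3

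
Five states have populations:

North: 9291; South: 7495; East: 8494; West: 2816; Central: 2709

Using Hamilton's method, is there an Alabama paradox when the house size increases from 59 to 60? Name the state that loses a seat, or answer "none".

West

At 59 seats: North 18, South 14, East 16, West 6, Central 5.
At 60 seats: North 18, South 15, East 17, West 5, Central 5.
West drops from 6 to 5.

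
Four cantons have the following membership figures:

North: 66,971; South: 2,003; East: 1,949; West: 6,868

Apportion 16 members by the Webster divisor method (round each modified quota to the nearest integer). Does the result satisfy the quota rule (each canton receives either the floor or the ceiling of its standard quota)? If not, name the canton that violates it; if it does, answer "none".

North

Standard quotas: North 13.775, South 0.412, East 0.401, West 1.413.
Webster allocation: North 15, South 0, East 0, West 1.
North has quota 13.775 (lower 13, upper 14) but receives 15 — outside the quota interval.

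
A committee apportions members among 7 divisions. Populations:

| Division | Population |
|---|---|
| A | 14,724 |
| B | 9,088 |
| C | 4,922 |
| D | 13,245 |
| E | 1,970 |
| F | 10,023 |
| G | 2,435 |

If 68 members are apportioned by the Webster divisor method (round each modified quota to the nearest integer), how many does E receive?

2

Standard divisor 56407/68 ≈ 829.515; standard quotas: A 17.750, B 10.956, C 5.934, D 15.967, E 2.375, F 12.083, G 2.935.
Rounding to the nearest integer gives A 18, B 11, C 6, D 16, E 2, F 12, G 3 — total 68, matching the house size, so no adjustment is needed.
E receives 2.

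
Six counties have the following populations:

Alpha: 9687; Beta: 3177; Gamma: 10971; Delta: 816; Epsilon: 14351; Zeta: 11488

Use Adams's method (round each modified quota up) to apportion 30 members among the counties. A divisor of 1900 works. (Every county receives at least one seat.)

Alpha=6, Beta=2, Gamma=6, Delta=1, Epsilon=8, Zeta=7

With modified divisor 1900: modified quotas Alpha 5.098, Beta 1.672, Gamma 5.774, Delta 0.429, Epsilon 7.553, Zeta 6.046.
Rounding up: Alpha 6, Beta 2, Gamma 6, Delta 1, Epsilon 8, Zeta 7 (total 30).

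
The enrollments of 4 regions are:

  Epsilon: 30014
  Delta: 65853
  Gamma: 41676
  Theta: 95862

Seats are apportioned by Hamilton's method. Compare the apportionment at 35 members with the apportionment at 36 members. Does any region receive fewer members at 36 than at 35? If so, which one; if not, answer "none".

none

At 35 seats: Epsilon 5, Delta 10, Gamma 6, Theta 14.
At 36 seats: Epsilon 5, Delta 10, Gamma 6, Theta 15.
No region's allocation decreased.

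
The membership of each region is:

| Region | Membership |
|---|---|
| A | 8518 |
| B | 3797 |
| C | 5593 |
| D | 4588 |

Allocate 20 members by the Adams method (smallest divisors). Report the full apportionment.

Standard divisor 22496/20 ≈ 1124.8; standard quotas: A 7.573, B 3.376, C 4.972, D 4.079.
Rounding up gives 8, 4, 5, 5 = 22 seats, so the divisor must be adjusted.
With modified divisor 1240: modified quotas A 6.869, B 3.062, C 4.510, D 3.700.
Rounding up: A 7, B 4, C 5, D 4 (total 20).

A 7, B 4, C 5, D 4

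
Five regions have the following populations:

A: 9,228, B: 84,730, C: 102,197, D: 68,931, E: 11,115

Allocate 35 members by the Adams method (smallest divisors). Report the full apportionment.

Standard divisor 276201/35 ≈ 7891.457; standard quotas: A 1.169, B 10.737, C 12.950, D 8.735, E 1.408.
Rounding up gives 2, 11, 13, 9, 2 = 37 seats, so the divisor must be adjusted.
With modified divisor 8570: modified quotas A 1.077, B 9.887, C 11.925, D 8.043, E 1.297.
Rounding up: A 2, B 10, C 12, D 9, E 2 (total 35).

A=2; B=10; C=12; D=9; E=2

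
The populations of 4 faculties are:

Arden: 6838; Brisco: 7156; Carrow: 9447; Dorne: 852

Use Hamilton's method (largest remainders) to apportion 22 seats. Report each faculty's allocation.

Arden 6, Brisco 6, Carrow 9, Dorne 1

Total 24293; standard divisor 24293/22 ≈ 1104.227.
Standard quotas: Arden 6.1926, Brisco 6.4805, Carrow 8.5553, Dorne 0.7716.
Lower quotas: Arden 6, Brisco 6, Carrow 8, Dorne 0 (sum 20, leaving 2 seats).
Remainders in descending order: Dorne 0.7716, Carrow 0.5553, Brisco 0.4805, Arden 0.1926.
The surplus seats go to Dorne, Carrow.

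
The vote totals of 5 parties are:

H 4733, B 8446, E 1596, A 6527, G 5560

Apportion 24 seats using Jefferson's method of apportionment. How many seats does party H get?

Standard divisor 26862/24 ≈ 1119.25; standard quotas: H 4.229, B 7.546, E 1.426, A 5.832, G 4.968.
Rounding down gives 4, 7, 1, 5, 4 = 21 seats, so the divisor must be adjusted.
With modified divisor 1000: modified quotas H 4.733, B 8.446, E 1.596, A 6.527, G 5.560.
Rounding down: H 4, B 8, E 1, A 6, G 5 (total 24).
H receives 4.

4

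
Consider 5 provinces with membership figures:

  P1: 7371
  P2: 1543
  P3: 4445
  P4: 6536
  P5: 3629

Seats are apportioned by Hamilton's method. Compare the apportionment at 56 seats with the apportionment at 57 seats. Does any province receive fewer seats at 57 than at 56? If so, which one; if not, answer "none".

P2

At 56 seats: P1 17, P2 4, P3 11, P4 15, P5 9.
At 57 seats: P1 18, P2 3, P3 11, P4 16, P5 9.
P2 drops from 4 to 3.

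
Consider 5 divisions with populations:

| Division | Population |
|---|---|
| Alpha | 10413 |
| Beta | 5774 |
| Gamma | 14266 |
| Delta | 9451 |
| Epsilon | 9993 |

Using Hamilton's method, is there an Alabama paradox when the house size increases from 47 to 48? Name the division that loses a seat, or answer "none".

At 47 seats: Alpha 10, Beta 6, Gamma 13, Delta 9, Epsilon 9.
At 48 seats: Alpha 10, Beta 5, Gamma 14, Delta 9, Epsilon 10.
Beta drops from 6 to 5.

Beta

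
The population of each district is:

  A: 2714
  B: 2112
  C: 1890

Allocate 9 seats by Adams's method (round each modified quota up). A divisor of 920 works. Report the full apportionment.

A=3, B=3, C=3

With modified divisor 920: modified quotas A 2.950, B 2.296, C 2.054.
Rounding up: A 3, B 3, C 3 (total 9).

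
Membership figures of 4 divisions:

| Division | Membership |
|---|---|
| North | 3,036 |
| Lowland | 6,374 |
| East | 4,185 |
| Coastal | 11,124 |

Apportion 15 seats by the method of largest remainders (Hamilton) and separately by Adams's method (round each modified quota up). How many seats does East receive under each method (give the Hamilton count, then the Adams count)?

2 and 3

Hamilton: North 2, Lowland 4, East 2, Coastal 7.
Adams: North 2, Lowland 4, East 3, Coastal 6.
East gets 2 under Hamilton and 3 under Adams.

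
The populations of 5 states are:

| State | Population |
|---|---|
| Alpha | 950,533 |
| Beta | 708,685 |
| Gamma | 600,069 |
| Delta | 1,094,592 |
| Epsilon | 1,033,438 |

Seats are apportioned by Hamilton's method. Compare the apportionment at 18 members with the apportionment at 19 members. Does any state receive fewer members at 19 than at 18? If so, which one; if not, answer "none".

none

At 18 seats: Alpha 4, Beta 3, Gamma 2, Delta 5, Epsilon 4.
At 19 seats: Alpha 4, Beta 3, Gamma 3, Delta 5, Epsilon 4.
No state's allocation decreased.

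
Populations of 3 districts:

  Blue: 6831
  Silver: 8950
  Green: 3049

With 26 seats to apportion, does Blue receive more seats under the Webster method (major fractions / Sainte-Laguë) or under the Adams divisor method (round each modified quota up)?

Webster

Webster: Blue 10, Silver 12, Green 4.
Adams: Blue 9, Silver 12, Green 5.
Blue gets 10 under Webster and 9 under Adams.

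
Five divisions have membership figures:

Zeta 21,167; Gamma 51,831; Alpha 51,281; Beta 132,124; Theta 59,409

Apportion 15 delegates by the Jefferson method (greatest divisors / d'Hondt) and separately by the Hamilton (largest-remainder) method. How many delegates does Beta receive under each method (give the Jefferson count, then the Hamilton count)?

7 and 6

Jefferson: Zeta 1, Gamma 2, Alpha 2, Beta 7, Theta 3.
Hamilton: Zeta 1, Gamma 3, Alpha 2, Beta 6, Theta 3.
Beta gets 7 under Jefferson and 6 under Hamilton.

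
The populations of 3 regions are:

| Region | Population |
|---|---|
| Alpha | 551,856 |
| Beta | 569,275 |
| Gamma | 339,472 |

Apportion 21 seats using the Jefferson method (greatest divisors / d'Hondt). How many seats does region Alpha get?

8

Standard divisor 1460603/21 ≈ 69552.524; standard quotas: Alpha 7.934, Beta 8.185, Gamma 4.881.
Rounding down gives 7, 8, 4 = 19 seats, so the divisor must be adjusted.
With modified divisor 65600: modified quotas Alpha 8.412, Beta 8.678, Gamma 5.175.
Rounding down: Alpha 8, Beta 8, Gamma 5 (total 21).
Alpha receives 8.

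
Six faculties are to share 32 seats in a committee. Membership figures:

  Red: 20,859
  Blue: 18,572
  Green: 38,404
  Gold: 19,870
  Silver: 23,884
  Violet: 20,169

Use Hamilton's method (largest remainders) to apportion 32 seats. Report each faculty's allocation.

Red=5, Blue=4, Green=9, Gold=4, Silver=5, Violet=5

Total 141758; standard divisor 141758/32 ≈ 4429.938.
Standard quotas: Red 4.7086, Blue 4.1924, Green 8.6692, Gold 4.4854, Silver 5.3915, Violet 4.5529.
Lower quotas: Red 4, Blue 4, Green 8, Gold 4, Silver 5, Violet 4 (sum 29, leaving 3 seats).
Remainders in descending order: Red 0.7086, Green 0.6692, Violet 0.5529, Gold 0.4854, Silver 0.3915, Blue 0.1924.
Largest remainders: Red, Green, Violet receive the extra seats.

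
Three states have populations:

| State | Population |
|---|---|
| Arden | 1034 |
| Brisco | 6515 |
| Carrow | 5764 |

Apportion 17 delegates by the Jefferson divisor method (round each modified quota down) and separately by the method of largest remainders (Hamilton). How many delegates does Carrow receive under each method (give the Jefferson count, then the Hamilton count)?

Jefferson: Arden 1, Brisco 9, Carrow 7.
Hamilton: Arden 1, Brisco 8, Carrow 8.
Carrow gets 7 under Jefferson and 8 under Hamilton.

7 and 8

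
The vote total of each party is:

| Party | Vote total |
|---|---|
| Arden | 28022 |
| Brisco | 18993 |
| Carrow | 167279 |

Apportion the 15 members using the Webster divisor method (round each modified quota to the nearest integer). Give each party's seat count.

Arden: 2, Brisco: 1, Carrow: 12

Standard divisor 214294/15 ≈ 14286.267; standard quotas: Arden 1.961, Brisco 1.329, Carrow 11.709.
Rounding to the nearest integer gives Arden 2, Brisco 1, Carrow 12 — total 15, matching the house size, so no adjustment is needed.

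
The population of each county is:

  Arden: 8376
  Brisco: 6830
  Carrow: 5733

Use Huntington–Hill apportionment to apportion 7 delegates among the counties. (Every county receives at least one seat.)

Arden 3, Brisco 2, Carrow 2

With divisor 3104: modified quotas Arden 2.698, Brisco 2.200, Carrow 1.847.
Geometric-mean thresholds: Arden √(2·3)=2.449, Brisco √(2·3)=2.449, Carrow √(1·2)=1.414.
Each quota rounded against its threshold gives Arden 3, Brisco 2, Carrow 2 (total 7).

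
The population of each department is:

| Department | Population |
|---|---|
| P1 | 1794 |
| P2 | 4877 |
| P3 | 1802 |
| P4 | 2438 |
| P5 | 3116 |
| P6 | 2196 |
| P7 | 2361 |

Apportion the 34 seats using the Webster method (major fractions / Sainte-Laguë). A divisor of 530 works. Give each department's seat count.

P1 3, P2 9, P3 3, P4 5, P5 6, P6 4, P7 4

With modified divisor 530: modified quotas P1 3.385, P2 9.202, P3 3.400, P4 4.600, P5 5.879, P6 4.143, P7 4.455.
Rounding to the nearest integer: P1 3, P2 9, P3 3, P4 5, P5 6, P6 4, P7 4 (total 34).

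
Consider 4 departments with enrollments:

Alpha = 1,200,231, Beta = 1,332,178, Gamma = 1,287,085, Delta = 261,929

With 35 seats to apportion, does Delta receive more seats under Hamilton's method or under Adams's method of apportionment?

Adams

Hamilton: Alpha 10, Beta 12, Gamma 11, Delta 2.
Adams: Alpha 10, Beta 11, Gamma 11, Delta 3.
Delta gets 2 under Hamilton and 3 under Adams.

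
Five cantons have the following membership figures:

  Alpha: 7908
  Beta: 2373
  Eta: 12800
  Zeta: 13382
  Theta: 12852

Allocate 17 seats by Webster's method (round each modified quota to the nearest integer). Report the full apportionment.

Standard divisor 49315/17 ≈ 2900.882; standard quotas: Alpha 2.726, Beta 0.818, Eta 4.412, Zeta 4.613, Theta 4.430.
Rounding to the nearest integer gives Alpha 3, Beta 1, Eta 4, Zeta 5, Theta 4 — total 17, matching the house size, so no adjustment is needed.

Alpha 3; Beta 1; Eta 4; Zeta 5; Theta 4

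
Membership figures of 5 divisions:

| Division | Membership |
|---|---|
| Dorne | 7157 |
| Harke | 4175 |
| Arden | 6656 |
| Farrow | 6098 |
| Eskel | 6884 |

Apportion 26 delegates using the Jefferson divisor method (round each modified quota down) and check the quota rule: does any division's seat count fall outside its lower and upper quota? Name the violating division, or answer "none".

none

Standard quotas: Dorne 6.008, Harke 3.505, Arden 5.588, Farrow 5.119, Eskel 5.779.
Jefferson allocation: Dorne 6, Harke 3, Arden 6, Farrow 5, Eskel 6.
Every allocation lies between the lower and upper quota.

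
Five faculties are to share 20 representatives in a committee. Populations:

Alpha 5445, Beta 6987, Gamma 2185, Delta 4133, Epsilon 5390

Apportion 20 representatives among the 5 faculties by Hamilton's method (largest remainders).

Standard divisor: 24140 ÷ 20 = 1207.
Standard quotas: Alpha 4.5112, Beta 5.7887, Gamma 1.8103, Delta 3.4242, Epsilon 4.4656.
Lower quotas: Alpha 4, Beta 5, Gamma 1, Delta 3, Epsilon 4 (sum 17, leaving 3 seats).
Remainders in descending order: Gamma 0.8103, Beta 0.7887, Alpha 0.5112, Epsilon 0.4656, Delta 0.4242.
Largest remainders: Gamma, Beta, Alpha receive the extra seats.

Alpha: 5, Beta: 6, Gamma: 2, Delta: 3, Epsilon: 4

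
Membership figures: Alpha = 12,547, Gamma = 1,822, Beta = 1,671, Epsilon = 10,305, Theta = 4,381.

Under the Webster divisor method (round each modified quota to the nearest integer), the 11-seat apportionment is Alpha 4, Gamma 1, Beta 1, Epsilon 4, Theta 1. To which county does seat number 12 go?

Priority for the next seat is population ÷ (current seats + 0.5).
Priorities: Alpha 2788.222, Gamma 1214.667, Beta 1114.000, Epsilon 2290.000, Theta 2920.667.
Highest priority: Theta.

Theta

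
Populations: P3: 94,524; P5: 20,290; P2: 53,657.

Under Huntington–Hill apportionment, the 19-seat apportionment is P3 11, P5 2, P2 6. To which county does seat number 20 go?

P5

Priority for the next seat is population ÷ (√(s·(s+1))).
Priorities: P3 8227.258, P5 8283.358, P2 8279.455.
Highest priority: P5.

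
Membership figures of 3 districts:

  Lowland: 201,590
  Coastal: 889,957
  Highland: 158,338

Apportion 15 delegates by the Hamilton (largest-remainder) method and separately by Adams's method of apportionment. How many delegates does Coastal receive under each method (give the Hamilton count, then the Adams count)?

Hamilton: Lowland 2, Coastal 11, Highland 2.
Adams: Lowland 3, Coastal 10, Highland 2.
Coastal gets 11 under Hamilton and 10 under Adams.

11 and 10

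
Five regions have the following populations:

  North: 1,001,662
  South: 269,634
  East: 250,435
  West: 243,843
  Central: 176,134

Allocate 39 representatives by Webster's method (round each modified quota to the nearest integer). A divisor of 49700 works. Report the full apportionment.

North=20, South=5, East=5, West=5, Central=4

With modified divisor 49700: modified quotas North 20.154, South 5.425, East 5.039, West 4.906, Central 3.544.
Rounding to the nearest integer: North 20, South 5, East 5, West 5, Central 4 (total 39).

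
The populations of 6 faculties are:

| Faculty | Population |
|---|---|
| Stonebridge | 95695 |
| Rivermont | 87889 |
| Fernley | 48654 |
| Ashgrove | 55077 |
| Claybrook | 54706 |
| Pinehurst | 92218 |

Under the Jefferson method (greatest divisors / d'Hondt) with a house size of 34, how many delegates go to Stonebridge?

8

Standard divisor 434239/34 ≈ 12771.735; standard quotas: Stonebridge 7.493, Rivermont 6.882, Fernley 3.810, Ashgrove 4.312, Claybrook 4.283, Pinehurst 7.220.
Rounding down gives 7, 6, 3, 4, 4, 7 = 31 seats, so the divisor must be adjusted.
With modified divisor 11700: modified quotas Stonebridge 8.179, Rivermont 7.512, Fernley 4.158, Ashgrove 4.707, Claybrook 4.676, Pinehurst 7.882.
Rounding down: Stonebridge 8, Rivermont 7, Fernley 4, Ashgrove 4, Claybrook 4, Pinehurst 7 (total 34).
Stonebridge receives 8.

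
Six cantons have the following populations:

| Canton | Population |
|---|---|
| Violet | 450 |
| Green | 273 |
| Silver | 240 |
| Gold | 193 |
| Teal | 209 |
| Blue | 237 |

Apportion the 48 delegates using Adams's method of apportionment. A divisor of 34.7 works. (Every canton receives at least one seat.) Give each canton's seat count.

With modified divisor 34.7: modified quotas Violet 12.968, Green 7.867, Silver 6.916, Gold 5.562, Teal 6.023, Blue 6.830.
Rounding up: Violet 13, Green 8, Silver 7, Gold 6, Teal 7, Blue 7 (total 48).

Violet: 13; Green: 8; Silver: 7; Gold: 6; Teal: 7; Blue: 7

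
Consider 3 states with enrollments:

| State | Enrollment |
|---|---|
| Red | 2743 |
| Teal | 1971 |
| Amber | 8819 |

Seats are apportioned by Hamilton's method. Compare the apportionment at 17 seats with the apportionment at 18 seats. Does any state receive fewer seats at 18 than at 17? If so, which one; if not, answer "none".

At 17 seats: Red 3, Teal 3, Amber 11.
At 18 seats: Red 4, Teal 2, Amber 12.
Teal drops from 3 to 2.

Teal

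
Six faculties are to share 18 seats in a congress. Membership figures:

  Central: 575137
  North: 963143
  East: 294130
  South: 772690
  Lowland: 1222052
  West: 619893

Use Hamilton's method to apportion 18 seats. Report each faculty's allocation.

Central=2, North=4, East=1, South=3, Lowland=5, West=3

Total 4447045; standard divisor 4447045/18 ≈ 247058.056.
Standard quotas: Central 2.3279, North 3.8984, East 1.1905, South 3.1276, Lowland 4.9464, West 2.5091.
Lower quotas: Central 2, North 3, East 1, South 3, Lowland 4, West 2 (sum 15, leaving 3 seats).
Remainders in descending order: Lowland 0.9464, North 0.8984, West 0.5091, Central 0.3279, East 0.1905, South 0.1276.
Largest remainders: Lowland, North, West receive the extra seats.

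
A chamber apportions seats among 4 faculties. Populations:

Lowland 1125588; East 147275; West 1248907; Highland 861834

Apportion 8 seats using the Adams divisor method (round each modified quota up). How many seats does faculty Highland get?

2

Standard divisor 3383604/8 ≈ 422950.5; standard quotas: Lowland 2.661, East 0.348, West 2.953, Highland 2.038.
Rounding up gives 3, 1, 3, 3 = 10 seats, so the divisor must be adjusted.
With modified divisor 593600: modified quotas Lowland 1.896, East 0.248, West 2.104, Highland 1.452.
Rounding up: Lowland 2, East 1, West 3, Highland 2 (total 8).
Highland receives 2.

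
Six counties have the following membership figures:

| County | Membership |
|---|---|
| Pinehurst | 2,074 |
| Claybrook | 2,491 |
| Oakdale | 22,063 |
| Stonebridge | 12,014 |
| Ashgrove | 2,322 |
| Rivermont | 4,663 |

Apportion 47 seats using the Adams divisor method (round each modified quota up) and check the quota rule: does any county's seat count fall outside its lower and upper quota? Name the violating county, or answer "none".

none

Standard quotas: Pinehurst 2.136, Claybrook 2.566, Oakdale 22.727, Stonebridge 12.376, Ashgrove 2.392, Rivermont 4.803.
Adams allocation: Pinehurst 2, Claybrook 3, Oakdale 22, Stonebridge 12, Ashgrove 3, Rivermont 5.
Every allocation lies between the lower and upper quota.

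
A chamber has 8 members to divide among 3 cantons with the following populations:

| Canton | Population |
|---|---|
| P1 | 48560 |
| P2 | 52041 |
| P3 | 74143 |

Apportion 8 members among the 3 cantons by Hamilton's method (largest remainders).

P1 2; P2 2; P3 4

Total 174744; standard divisor 174744/8 = 21843.
Standard quotas: P1 2.2231, P2 2.3825, P3 3.3944.
Lower quotas: P1 2, P2 2, P3 3 (sum 7, leaving 1 seat).
Remainders in descending order: P3 0.3944, P2 0.3825, P1 0.2231.
Largest remainder: P3 receives the extra seat.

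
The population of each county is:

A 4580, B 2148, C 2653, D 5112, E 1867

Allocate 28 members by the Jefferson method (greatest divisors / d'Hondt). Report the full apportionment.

Standard divisor 16360/28 ≈ 584.286; standard quotas: A 7.839, B 3.676, C 4.541, D 8.749, E 3.195.
Rounding down gives 7, 3, 4, 8, 3 = 25 seats, so the divisor must be adjusted.
With modified divisor 534: modified quotas A 8.577, B 4.022, C 4.968, D 9.573, E 3.496.
Rounding down: A 8, B 4, C 4, D 9, E 3 (total 28).

A=8; B=4; C=4; D=9; E=3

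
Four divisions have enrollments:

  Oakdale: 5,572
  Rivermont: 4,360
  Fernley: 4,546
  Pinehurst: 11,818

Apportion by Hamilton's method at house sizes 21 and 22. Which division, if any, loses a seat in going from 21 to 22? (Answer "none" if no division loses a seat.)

Rivermont

At 21 seats: Oakdale 4, Rivermont 4, Fernley 4, Pinehurst 9.
At 22 seats: Oakdale 5, Rivermont 3, Fernley 4, Pinehurst 10.
Rivermont drops from 4 to 3.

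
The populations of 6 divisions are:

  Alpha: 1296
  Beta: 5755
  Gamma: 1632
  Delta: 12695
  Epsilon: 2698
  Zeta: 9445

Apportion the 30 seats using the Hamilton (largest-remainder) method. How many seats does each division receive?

Alpha 1, Beta 5, Gamma 2, Delta 11, Epsilon 2, Zeta 9

Total 33521; standard divisor 33521/30 ≈ 1117.367.
Standard quotas: Alpha 1.1599, Beta 5.1505, Gamma 1.4606, Delta 11.3615, Epsilon 2.4146, Zeta 8.4529.
Lower quotas: Alpha 1, Beta 5, Gamma 1, Delta 11, Epsilon 2, Zeta 8 (sum 28, leaving 2 seats).
Remainders in descending order: Gamma 0.4606, Zeta 0.4529, Epsilon 0.4146, Delta 0.3615, Alpha 0.1599, Beta 0.1505.
Largest remainders: Gamma, Zeta receive the extra seats.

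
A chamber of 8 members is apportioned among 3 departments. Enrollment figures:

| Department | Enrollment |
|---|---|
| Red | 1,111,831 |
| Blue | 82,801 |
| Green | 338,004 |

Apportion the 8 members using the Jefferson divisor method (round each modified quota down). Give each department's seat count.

Red 6; Blue 0; Green 2

Standard divisor 1532636/8 ≈ 191579.5; standard quotas: Red 5.803, Blue 0.432, Green 1.764.
Rounding down gives 5, 0, 1 = 6 seats, so the divisor must be adjusted.
With modified divisor 163900: modified quotas Red 6.784, Blue 0.505, Green 2.062.
Rounding down: Red 6, Blue 0, Green 2 (total 8).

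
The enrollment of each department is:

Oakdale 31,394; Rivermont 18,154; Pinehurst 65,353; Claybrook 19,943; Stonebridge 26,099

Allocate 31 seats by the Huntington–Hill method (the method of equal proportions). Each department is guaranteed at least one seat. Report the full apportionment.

With divisor 5237: modified quotas Oakdale 5.995, Rivermont 3.466, Pinehurst 12.479, Claybrook 3.808, Stonebridge 4.984.
Geometric-mean thresholds: Oakdale √(5·6)=5.477, Rivermont √(3·4)=3.464, Pinehurst √(12·13)=12.490, Claybrook √(3·4)=3.464, Stonebridge √(4·5)=4.472.
Each quota rounded against its threshold gives Oakdale 6, Rivermont 4, Pinehurst 12, Claybrook 4, Stonebridge 5 (total 31).

Oakdale=6, Rivermont=4, Pinehurst=12, Claybrook=4, Stonebridge=5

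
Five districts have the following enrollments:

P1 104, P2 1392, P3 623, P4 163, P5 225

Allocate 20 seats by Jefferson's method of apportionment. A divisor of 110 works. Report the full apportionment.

P1=0; P2=12; P3=5; P4=1; P5=2

With modified divisor 110: modified quotas P1 0.945, P2 12.655, P3 5.664, P4 1.482, P5 2.045.
Rounding down: P1 0, P2 12, P3 5, P4 1, P5 2 (total 20).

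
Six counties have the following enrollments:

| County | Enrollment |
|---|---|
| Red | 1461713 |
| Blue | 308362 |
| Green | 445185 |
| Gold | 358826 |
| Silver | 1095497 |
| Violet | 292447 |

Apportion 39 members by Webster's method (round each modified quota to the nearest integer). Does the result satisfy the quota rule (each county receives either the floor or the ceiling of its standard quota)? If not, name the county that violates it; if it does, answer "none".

Standard quotas: Red 14.388, Blue 3.035, Green 4.382, Gold 3.532, Silver 10.783, Violet 2.879.
Webster allocation: Red 14, Blue 3, Green 4, Gold 4, Silver 11, Violet 3.
Every allocation lies between the lower and upper quota.

none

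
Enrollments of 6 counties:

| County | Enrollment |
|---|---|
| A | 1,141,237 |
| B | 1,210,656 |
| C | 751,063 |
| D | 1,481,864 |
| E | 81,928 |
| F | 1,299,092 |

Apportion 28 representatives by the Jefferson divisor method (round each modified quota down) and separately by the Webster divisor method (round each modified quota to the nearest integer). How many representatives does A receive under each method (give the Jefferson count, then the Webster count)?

6 and 5

Jefferson: A 6, B 6, C 3, D 7, E 0, F 6.
Webster: A 5, B 6, C 4, D 7, E 0, F 6.
A gets 6 under Jefferson and 5 under Webster.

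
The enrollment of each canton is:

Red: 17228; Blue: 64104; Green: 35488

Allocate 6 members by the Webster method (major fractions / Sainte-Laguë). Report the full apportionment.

Standard divisor 116820/6 ≈ 19470; standard quotas: Red 0.885, Blue 3.292, Green 1.823.
Rounding to the nearest integer gives Red 1, Blue 3, Green 2 — total 6, matching the house size, so no adjustment is needed.

Red: 1, Blue: 3, Green: 2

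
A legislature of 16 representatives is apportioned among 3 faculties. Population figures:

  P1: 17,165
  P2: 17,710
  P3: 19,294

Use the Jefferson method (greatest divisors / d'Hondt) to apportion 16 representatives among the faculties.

Standard divisor 54169/16 ≈ 3385.562; standard quotas: P1 5.070, P2 5.231, P3 5.699.
Rounding down gives 5, 5, 5 = 15 seats, so the divisor must be adjusted.
With modified divisor 3100: modified quotas P1 5.537, P2 5.713, P3 6.224.
Rounding down: P1 5, P2 5, P3 6 (total 16).

P1=5; P2=5; P3=6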